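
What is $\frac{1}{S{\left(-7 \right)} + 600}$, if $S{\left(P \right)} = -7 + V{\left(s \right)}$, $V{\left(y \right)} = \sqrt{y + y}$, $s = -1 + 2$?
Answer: $\frac{593}{351647} - \frac{\sqrt{2}}{351647} \approx 0.0016823$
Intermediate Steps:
$s = 1$
$V{\left(y \right)} = \sqrt{2} \sqrt{y}$ ($V{\left(y \right)} = \sqrt{2 y} = \sqrt{2} \sqrt{y}$)
$S{\left(P \right)} = -7 + \sqrt{2}$ ($S{\left(P \right)} = -7 + \sqrt{2} \sqrt{1} = -7 + \sqrt{2} \cdot 1 = -7 + \sqrt{2}$)
$\frac{1}{S{\left(-7 \right)} + 600} = \frac{1}{\left(-7 + \sqrt{2}\right) + 600} = \frac{1}{593 + \sqrt{2}}$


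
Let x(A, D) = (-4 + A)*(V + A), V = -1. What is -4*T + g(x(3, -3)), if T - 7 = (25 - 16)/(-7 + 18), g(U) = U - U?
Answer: -344/11 ≈ -31.273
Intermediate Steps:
x(A, D) = (-1 + A)*(-4 + A) (x(A, D) = (-4 + A)*(-1 + A) = (-1 + A)*(-4 + A))
g(U) = 0
T = 86/11 (T = 7 + (25 - 16)/(-7 + 18) = 7 + 9/11 = 86/11 ≈ 7.8182)
-4*T + g(x(3, -3)) = -4*86/11 + 0 = -344/11 + 0 = -344/11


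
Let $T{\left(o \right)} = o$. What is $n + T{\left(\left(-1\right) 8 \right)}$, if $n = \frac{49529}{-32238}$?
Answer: $- \frac{307433}{32238} \approx -9.5363$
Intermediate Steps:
$n = - \frac{49529}{32238}$ ($n = 49529 \left(- \frac{1}{32238}\right) = - \frac{49529}{32238} \approx -1.5364$)
$n + T{\left(\left(-1\right) 8 \right)} = - \frac{49529}{32238} - 8 = - \frac{307433}{32238}$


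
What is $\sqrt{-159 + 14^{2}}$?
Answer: $\sqrt{37} \approx 6.0828$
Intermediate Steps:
$\sqrt{-159 + 14^{2}} = \sqrt{-159 + 196} = \sqrt{37}$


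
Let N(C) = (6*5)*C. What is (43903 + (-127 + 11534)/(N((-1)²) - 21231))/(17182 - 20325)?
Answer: -930776096/66634743 ≈ -13.968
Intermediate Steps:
N(C) = 30*C
(43903 + (-127 + 11534)/(N((-1)²) - 21231))/(17182 - 20325) = (43903 + (-127 + 11534)/(30*(-1)² - 21231))/(17182 - 20325) = (43903 + 11407/(30*1 - 21231))/(-3143) = (43903 + 11407/(30 - 21231))*(-1/3143) = (43903 + 11407/(-21201))*(-1/3143) = (43903 + 11407*(-1/21201))*(-1/3143) = (43903 - 11407/21201)*(-1/3143) = (930776096/21201)*(-1/3143) = -930776096/66634743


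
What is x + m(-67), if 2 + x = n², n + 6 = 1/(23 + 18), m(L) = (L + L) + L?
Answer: -281218/1681 ≈ -167.29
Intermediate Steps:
m(L) = 3*L (m(L) = 2*L + L = 3*L)
n = -245/41 (n = -6 + 1/(23 + 18) = -6 + 1/41 = -245/41 ≈ -5.9756)
x = 56663/1681 (x = -2 + (-245/41)² = -2 + 60025/1681 = 56663/1681 ≈ 33.708)
x + m(-67) = 56663/1681 + 3*(-67) = 56663/1681 - 201 = -281218/1681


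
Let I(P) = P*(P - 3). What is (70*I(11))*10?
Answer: 61600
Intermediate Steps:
I(P) = P*(-3 + P)
(70*I(11))*10 = (70*(11*(-3 + 11)))*10 = (70*(11*8))*10 = (70*88)*10 = 6160*10 = 61600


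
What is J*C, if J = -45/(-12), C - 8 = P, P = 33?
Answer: 615/4 ≈ 153.75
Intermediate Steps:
C = 41 (C = 8 + 33 = 41)
J = 15/4 (J = -45*(-1/12) = 15/4 ≈ 3.7500)
J*C = (15/4)*41 = 615/4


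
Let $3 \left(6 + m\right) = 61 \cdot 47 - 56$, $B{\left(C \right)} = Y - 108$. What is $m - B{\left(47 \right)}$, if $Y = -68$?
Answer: $1107$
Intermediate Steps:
$B{\left(C \right)} = -176$ ($B{\left(C \right)} = -68 - 108 = -176$)
$m = 931$ ($m = -6 + \frac{61 \cdot 47 - 56}{3} = -6 + \frac{2867 - 56}{3} = -6 + \frac{1}{3} \cdot 2811 = -6 + 937 = 931$)
$m - B{\left(47 \right)} = 931 - -176 = 931 + 176 = 1107$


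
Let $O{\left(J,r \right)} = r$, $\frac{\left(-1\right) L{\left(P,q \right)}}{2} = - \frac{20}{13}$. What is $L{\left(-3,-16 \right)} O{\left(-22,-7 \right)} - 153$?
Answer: $- \frac{2269}{13} \approx -174.54$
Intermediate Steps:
$L{\left(P,q \right)} = \frac{40}{13}$ ($L{\left(P,q \right)} = - 2 \left(- \frac{20}{13}\right) = - 2 \left(\left(-20\right) \frac{1}{13}\right) = \left(-2\right) \left(- \frac{20}{13}\right) = \frac{40}{13}$)
$L{\left(-3,-16 \right)} O{\left(-22,-7 \right)} - 153 = \frac{40}{13} \left(-7\right) - 153 = - \frac{280}{13} - 153 = - \frac{2269}{13}$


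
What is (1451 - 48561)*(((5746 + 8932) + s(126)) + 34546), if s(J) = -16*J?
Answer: -2223968880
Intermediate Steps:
(1451 - 48561)*(((5746 + 8932) + s(126)) + 34546) = (1451 - 48561)*(((5746 + 8932) - 16*126) + 34546) = -47110*((14678 - 2016) + 34546) = -47110*(12662 + 34546) = -47110*47208 = -2223968880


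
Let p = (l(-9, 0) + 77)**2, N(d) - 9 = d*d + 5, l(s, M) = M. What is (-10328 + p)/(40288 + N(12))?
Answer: -4399/40446 ≈ -0.10876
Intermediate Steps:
N(d) = 14 + d**2 (N(d) = 9 + (d*d + 5) = 9 + (d**2 + 5) = 9 + (5 + d**2) = 14 + d**2)
p = 5929 (p = (0 + 77)**2 = 77**2 = 5929)
(-10328 + p)/(40288 + N(12)) = (-10328 + 5929)/(40288 + (14 + 12**2)) = -4399/(40288 + (14 + 144)) = -4399/(40288 + 158) = -4399/40446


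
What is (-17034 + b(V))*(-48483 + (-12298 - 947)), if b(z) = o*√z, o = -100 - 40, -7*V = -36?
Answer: 1051474752 + 7407360*√7 ≈ 1.0711e+9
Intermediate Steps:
V = 36/7 (V = -⅐*(-36) = 36/7 ≈ 5.1429)
o = -140
b(z) = -140*√z
(-17034 + b(V))*(-48483 + (-12298 - 947)) = (-17034 - 120*√7)*(-48483 + (-12298 - 947)) = (-17034 - 120*√7)*(-48483 - 13245) = (-17034 - 120*√7)*(-61728) = 1051474752 + 7407360*√7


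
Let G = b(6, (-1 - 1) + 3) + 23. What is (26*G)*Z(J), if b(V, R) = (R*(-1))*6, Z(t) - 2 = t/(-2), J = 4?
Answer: 0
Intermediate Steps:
Z(t) = 2 - t/2 (Z(t) = 2 + t/(-2) = 2 + t*(-½) = 2 - t/2)
b(V, R) = -6*R (b(V, R) = -R*6 = -6*R)
G = 17 (G = -6*((-1 - 1) + 3) + 23 = -6*(-2 + 3) + 23 = -6*1 + 23 = -6 + 23 = 17)
(26*G)*Z(J) = (26*17)*(2 - ½*4) = 442*(2 - 2) = 442*0 = 0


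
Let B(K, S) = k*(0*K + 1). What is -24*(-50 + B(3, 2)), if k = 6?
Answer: 1056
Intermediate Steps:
B(K, S) = 6 (B(K, S) = 6*(0*K + 1) = 6*(0 + 1) = 6*1 = 6)
-24*(-50 + B(3, 2)) = -24*(-50 + 6) = -24*(-44) = 1056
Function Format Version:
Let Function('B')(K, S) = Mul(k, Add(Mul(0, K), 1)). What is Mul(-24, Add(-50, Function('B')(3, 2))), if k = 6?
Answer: 1056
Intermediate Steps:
Function('B')(K, S) = 6 (Function('B')(K, S) = Mul(6, Add(Mul(0, K), 1)) = Mul(6, Add(0, 1)) = Mul(6, 1) = 6)
Mul(-24, Add(-50, Function('B')(3, 2))) = Mul(-24, Add(-50, 6)) = Mul(-24, -44) = 1056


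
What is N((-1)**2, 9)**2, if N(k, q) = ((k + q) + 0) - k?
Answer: 81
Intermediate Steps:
N(k, q) = q (N(k, q) = (k + q) - k = q)
N((-1)**2, 9)**2 = 9**2 = 81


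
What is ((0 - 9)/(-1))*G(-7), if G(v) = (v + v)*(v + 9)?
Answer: -252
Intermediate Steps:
G(v) = 2*v*(9 + v) (G(v) = (2*v)*(9 + v) = 2*v*(9 + v))
((0 - 9)/(-1))*G(-7) = ((0 - 9)/(-1))*(2*(-7)*(9 - 7)) = (-9*(-1))*(2*(-7)*2) = 9*(-28) = -252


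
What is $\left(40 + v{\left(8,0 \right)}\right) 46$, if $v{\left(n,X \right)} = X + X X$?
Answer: $1840$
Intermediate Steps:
$v{\left(n,X \right)} = X + X^{2}$
$\left(40 + v{\left(8,0 \right)}\right) 46 = \left(40 + 0 \left(1 + 0\right)\right) 46 = \left(40 + 0 \cdot 1\right) 46 = \left(40 + 0\right) 46 = 40 \cdot 46 = 1840$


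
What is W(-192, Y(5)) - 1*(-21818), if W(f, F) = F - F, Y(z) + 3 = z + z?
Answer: 21818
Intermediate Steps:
Y(z) = -3 + 2*z (Y(z) = -3 + (z + z) = -3 + 2*z)
W(f, F) = 0
W(-192, Y(5)) - 1*(-21818) = 0 - 1*(-21818) = 0 + 21818 = 21818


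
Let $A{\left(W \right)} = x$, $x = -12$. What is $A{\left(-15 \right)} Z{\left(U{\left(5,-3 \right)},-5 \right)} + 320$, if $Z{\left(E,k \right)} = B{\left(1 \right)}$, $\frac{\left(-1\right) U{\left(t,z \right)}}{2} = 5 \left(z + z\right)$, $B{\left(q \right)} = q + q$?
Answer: $296$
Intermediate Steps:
$B{\left(q \right)} = 2 q$
$U{\left(t,z \right)} = - 20 z$ ($U{\left(t,z \right)} = - 2 \cdot 5 \left(z + z\right) = - 2 \cdot 5 \cdot 2 z = - 2 \cdot 10 z = - 20 z$)
$A{\left(W \right)} = -12$
$Z{\left(E,k \right)} = 2$ ($Z{\left(E,k \right)} = 2 \cdot 1 = 2$)
$A{\left(-15 \right)} Z{\left(U{\left(5,-3 \right)},-5 \right)} + 320 = \left(-12\right) 2 + 320 = -24 + 320 = 296$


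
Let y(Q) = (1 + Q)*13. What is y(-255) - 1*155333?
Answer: -158635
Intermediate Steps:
y(Q) = 13 + 13*Q
y(-255) - 1*155333 = (13 + 13*(-255)) - 1*155333 = (13 - 3315) - 155333 = -3302 - 155333 = -158635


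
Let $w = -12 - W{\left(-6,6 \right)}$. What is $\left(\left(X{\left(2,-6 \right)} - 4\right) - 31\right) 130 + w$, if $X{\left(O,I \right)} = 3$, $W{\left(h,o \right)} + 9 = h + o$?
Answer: $-4163$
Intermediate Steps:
$W{\left(h,o \right)} = -9 + h + o$ ($W{\left(h,o \right)} = -9 + \left(h + o\right) = -9 + h + o$)
$w = -3$ ($w = -12 - \left(-9 - 6 + 6\right) = -12 - -9 = -12 + 9 = -3$)
$\left(\left(X{\left(2,-6 \right)} - 4\right) - 31\right) 130 + w = \left(\left(3 - 4\right) - 31\right) 130 - 3 = \left(-1 - 31\right) 130 - 3 = \left(-32\right) 130 - 3 = -4160 - 3 = -4163$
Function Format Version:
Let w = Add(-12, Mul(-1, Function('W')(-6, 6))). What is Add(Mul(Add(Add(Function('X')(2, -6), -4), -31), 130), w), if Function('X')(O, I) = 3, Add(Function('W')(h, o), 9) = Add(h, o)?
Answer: -4163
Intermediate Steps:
Function('W')(h, o) = Add(-9, h, o) (Function('W')(h, o) = Add(-9, Add(h, o)) = Add(-9, h, o))
w = -3 (w = Add(-12, Mul(-1, Add(-9, -6, 6))) = Add(-12, Mul(-1, -9)) = Add(-12, 9) = -3)
Add(Mul(Add(Add(Function('X')(2, -6), -4), -31), 130), w) = Add(Mul(Add(Add(3, -4), -31), 130), -3) = Add(Mul(Add(-1, -31), 130), -3) = Add(Mul(-32, 130), -3) = Add(-4160, -3) = -4163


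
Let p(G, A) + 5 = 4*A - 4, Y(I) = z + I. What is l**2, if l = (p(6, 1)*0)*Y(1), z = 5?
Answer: 0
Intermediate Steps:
Y(I) = 5 + I
p(G, A) = -9 + 4*A (p(G, A) = -5 + (4*A - 4) = -5 + (-4 + 4*A) = -9 + 4*A)
l = 0 (l = ((-9 + 4*1)*0)*(5 + 1) = ((-9 + 4)*0)*6 = -5*0*6 = 0*6 = 0)
l**2 = 0**2 = 0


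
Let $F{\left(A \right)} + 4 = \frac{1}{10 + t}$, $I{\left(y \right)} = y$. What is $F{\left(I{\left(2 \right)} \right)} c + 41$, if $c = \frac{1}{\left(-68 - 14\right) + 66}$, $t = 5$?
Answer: $\frac{9899}{240} \approx 41.246$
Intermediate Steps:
$F{\left(A \right)} = - \frac{59}{15}$ ($F{\left(A \right)} = -4 + \frac{1}{10 + 5} = -4 + \frac{1}{15} = - \frac{59}{15}$)
$c = - \frac{1}{16}$ ($c = \frac{1}{\left(-68 - 14\right) + 66} = \frac{1}{-82 + 66} = \frac{1}{-16} = - \frac{1}{16} \approx -0.0625$)
$F{\left(I{\left(2 \right)} \right)} c + 41 = \left(- \frac{59}{15}\right) \left(- \frac{1}{16}\right) + 41 = \frac{59}{240} + 41 = \frac{9899}{240}$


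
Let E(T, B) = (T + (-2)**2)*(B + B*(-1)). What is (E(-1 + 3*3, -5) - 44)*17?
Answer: -748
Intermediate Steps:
E(T, B) = 0 (E(T, B) = (T + 4)*(B - B) = (4 + T)*0 = 0)
(E(-1 + 3*3, -5) - 44)*17 = (0 - 44)*17 = -44*17 = -748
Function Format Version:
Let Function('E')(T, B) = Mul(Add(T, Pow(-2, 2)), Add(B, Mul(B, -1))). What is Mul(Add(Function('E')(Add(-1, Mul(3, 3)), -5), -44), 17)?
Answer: -748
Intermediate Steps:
Function('E')(T, B) = 0 (Function('E')(T, B) = Mul(Add(T, 4), Add(B, Mul(-1, B))) = Mul(Add(4, T), 0) = 0)
Mul(Add(Function('E')(Add(-1, Mul(3, 3)), -5), -44), 17) = Mul(Add(0, -44), 17) = Mul(-44, 17) = -748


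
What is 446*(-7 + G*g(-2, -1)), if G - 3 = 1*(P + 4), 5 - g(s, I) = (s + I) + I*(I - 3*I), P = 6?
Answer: 54858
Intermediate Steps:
g(s, I) = 5 - I - s + 2*I² (g(s, I) = 5 - ((s + I) + I*(I - 3*I)) = 5 - ((I + s) + I*(-2*I)) = 5 - ((I + s) - 2*I²) = 5 - (I + s - 2*I²) = 5 + (-I - s + 2*I²) = 5 - I - s + 2*I²)
G = 13 (G = 3 + 1*(6 + 4) = 3 + 1*10 = 3 + 10 = 13)
446*(-7 + G*g(-2, -1)) = 446*(-7 + 13*(5 - 1*(-1) - 1*(-2) + 2*(-1)²)) = 446*(-7 + 13*(5 + 1 + 2 + 2*1)) = 446*(-7 + 13*(5 + 1 + 2 + 2)) = 446*(-7 + 13*10) = 446*(-7 + 130) = 446*123 = 54858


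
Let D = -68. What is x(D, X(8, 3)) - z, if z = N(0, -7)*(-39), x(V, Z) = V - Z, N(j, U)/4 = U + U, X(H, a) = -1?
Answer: -2251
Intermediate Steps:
N(j, U) = 8*U (N(j, U) = 4*(U + U) = 4*(2*U) = 8*U)
z = 2184 (z = (8*(-7))*(-39) = -56*(-39) = 2184)
x(D, X(8, 3)) - z = (-68 - 1*(-1)) - 1*2184 = (-68 + 1) - 2184 = -67 - 2184 = -2251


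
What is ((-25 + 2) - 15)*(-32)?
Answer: 1216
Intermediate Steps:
((-25 + 2) - 15)*(-32) = (-23 - 15)*(-32) = -38*(-32) = 1216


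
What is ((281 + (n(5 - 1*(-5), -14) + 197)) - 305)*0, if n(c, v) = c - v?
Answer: 0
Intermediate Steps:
((281 + (n(5 - 1*(-5), -14) + 197)) - 305)*0 = ((281 + (((5 - 1*(-5)) - 1*(-14)) + 197)) - 305)*0 = ((281 + (((5 + 5) + 14) + 197)) - 305)*0 = ((281 + ((10 + 14) + 197)) - 305)*0 = ((281 + (24 + 197)) - 305)*0 = ((281 + 221) - 305)*0 = (502 - 305)*0 = 197*0 = 0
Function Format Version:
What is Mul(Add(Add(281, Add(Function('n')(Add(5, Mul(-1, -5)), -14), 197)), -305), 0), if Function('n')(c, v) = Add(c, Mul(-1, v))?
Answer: 0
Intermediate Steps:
Mul(Add(Add(281, Add(Function('n')(Add(5, Mul(-1, -5)), -14), 197)), -305), 0) = Mul(Add(Add(281, Add(Add(Add(5, Mul(-1, -5)), Mul(-1, -14)), 197)), -305), 0) = Mul(Add(Add(281, Add(Add(Add(5, 5), 14), 197)), -305), 0) = Mul(Add(Add(281, Add(Add(10, 14), 197)), -305), 0) = Mul(Add(Add(281, Add(24, 197)), -305), 0) = Mul(Add(Add(281, 221), -305), 0) = Mul(Add(502, -305), 0) = Mul(197, 0) = 0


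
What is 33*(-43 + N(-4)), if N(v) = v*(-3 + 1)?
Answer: -1155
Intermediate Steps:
N(v) = -2*v (N(v) = v*(-2) = -2*v)
33*(-43 + N(-4)) = 33*(-43 - 2*(-4)) = 33*(-43 + 8) = 33*(-35) = -1155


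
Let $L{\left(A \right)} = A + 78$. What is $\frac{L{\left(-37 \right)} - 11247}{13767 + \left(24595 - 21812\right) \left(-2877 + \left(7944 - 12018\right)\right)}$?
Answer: $\frac{5603}{9665433} \approx 0.00057969$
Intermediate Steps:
$L{\left(A \right)} = 78 + A$
$\frac{L{\left(-37 \right)} - 11247}{13767 + \left(24595 - 21812\right) \left(-2877 + \left(7944 - 12018\right)\right)} = \frac{\left(78 - 37\right) - 11247}{13767 + \left(24595 - 21812\right) \left(-2877 + \left(7944 - 12018\right)\right)} = \frac{41 - 11247}{13767 + 2783 \left(-2877 + \left(7944 - 12018\right)\right)} = - \frac{11206}{13767 + 2783 \left(-2877 - 4074\right)} = - \frac{11206}{13767 + 2783 \left(-6951\right)} = - \frac{11206}{13767 - 19344633} = - \frac{11206}{-19330866} = \left(-11206\right) \left(- \frac{1}{19330866}\right) = \frac{5603}{9665433}$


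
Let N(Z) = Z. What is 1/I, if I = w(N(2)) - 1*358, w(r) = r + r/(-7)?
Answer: -7/2494 ≈ -0.0028067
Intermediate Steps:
w(r) = 6*r/7 (w(r) = r + r*(-⅐) = r - r/7 = 6*r/7)
I = -2494/7 (I = (6/7)*2 - 1*358 = 12/7 - 358 = -2494/7 ≈ -356.29)
1/I = 1/(-2494/7) = -7/2494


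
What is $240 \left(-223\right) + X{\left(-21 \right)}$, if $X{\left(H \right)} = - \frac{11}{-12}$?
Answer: $- \frac{642229}{12} \approx -53519.0$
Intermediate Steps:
$X{\left(H \right)} = \frac{11}{12}$ ($X{\left(H \right)} = \left(-11\right) \left(- \frac{1}{12}\right) = \frac{11}{12}$)
$240 \left(-223\right) + X{\left(-21 \right)} = 240 \left(-223\right) + \frac{11}{12} = -53520 + \frac{11}{12} = - \frac{642229}{12}$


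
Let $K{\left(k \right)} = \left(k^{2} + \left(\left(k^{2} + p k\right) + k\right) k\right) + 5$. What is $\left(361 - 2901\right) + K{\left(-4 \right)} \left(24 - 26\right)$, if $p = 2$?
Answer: $-2550$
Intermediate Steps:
$K{\left(k \right)} = 5 + k^{2} + k \left(k^{2} + 3 k\right)$ ($K{\left(k \right)} = \left(k^{2} + \left(\left(k^{2} + 2 k\right) + k\right) k\right) + 5 = \left(k^{2} + \left(k^{2} + 3 k\right) k\right) + 5 = \left(k^{2} + k \left(k^{2} + 3 k\right)\right) + 5 = 5 + k^{2} + k \left(k^{2} + 3 k\right)$)
$\left(361 - 2901\right) + K{\left(-4 \right)} \left(24 - 26\right) = \left(361 - 2901\right) + \left(5 + \left(-4\right)^{3} + 4 \left(-4\right)^{2}\right) \left(24 - 26\right) = -2540 + \left(5 - 64 + 4 \cdot 16\right) \left(-2\right) = -2540 + \left(5 - 64 + 64\right) \left(-2\right) = -2540 + 5 \left(-2\right) = -2540 - 10 = -2550$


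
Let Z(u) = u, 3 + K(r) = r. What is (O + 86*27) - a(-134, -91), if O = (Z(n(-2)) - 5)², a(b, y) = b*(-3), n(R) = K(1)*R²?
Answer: 2089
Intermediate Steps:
K(r) = -3 + r
n(R) = -2*R² (n(R) = (-3 + 1)*R² = -2*R²)
a(b, y) = -3*b
O = 169 (O = (-2*(-2)² - 5)² = (-2*4 - 5)² = (-8 - 5)² = (-13)² = 169)
(O + 86*27) - a(-134, -91) = (169 + 86*27) - (-3)*(-134) = (169 + 2322) - 1*402 = 2491 - 402 = 2089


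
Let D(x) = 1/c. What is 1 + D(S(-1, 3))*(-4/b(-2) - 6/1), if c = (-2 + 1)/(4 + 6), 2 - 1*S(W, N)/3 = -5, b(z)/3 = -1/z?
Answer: 263/3 ≈ 87.667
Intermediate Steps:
b(z) = -3/z (b(z) = 3*(-1/z) = -3/z)
S(W, N) = 21 (S(W, N) = 6 - 3*(-5) = 6 + 15 = 21)
c = -⅒ (c = -1/10 = -1*⅒ = -⅒ ≈ -0.10000)
D(x) = -10 (D(x) = 1/(-⅒) = -10)
1 + D(S(-1, 3))*(-4/b(-2) - 6/1) = 1 - 10*(-4/((-3/(-2))) - 6/1) = 1 - 10*(-4/((-3*(-½))) - 6*1) = 1 - 10*(-4/3/2 - 6) = 1 - 10*(-4*⅔ - 6) = 1 - 10*(-8/3 - 6) = 1 - 10*(-26/3) = 1 + 260/3 = 263/3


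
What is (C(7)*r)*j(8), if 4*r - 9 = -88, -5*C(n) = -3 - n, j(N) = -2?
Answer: 79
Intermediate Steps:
C(n) = ⅗ + n/5 (C(n) = -(-3 - n)/5 = ⅗ + n/5)
r = -79/4 (r = 9/4 + (¼)*(-88) = 9/4 - 22 = -79/4 ≈ -19.750)
(C(7)*r)*j(8) = ((⅗ + (⅕)*7)*(-79/4))*(-2) = ((⅗ + 7/5)*(-79/4))*(-2) = (2*(-79/4))*(-2) = -79/2*(-2) = 79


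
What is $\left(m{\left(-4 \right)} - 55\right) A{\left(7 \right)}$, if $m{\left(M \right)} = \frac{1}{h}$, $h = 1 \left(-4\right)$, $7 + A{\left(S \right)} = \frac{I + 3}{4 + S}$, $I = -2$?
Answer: $\frac{4199}{11} \approx 381.73$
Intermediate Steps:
$A{\left(S \right)} = -7 + \frac{1}{4 + S}$ ($A{\left(S \right)} = -7 + \frac{-2 + 3}{4 + S} = -7 + 1 \frac{1}{4 + S} = -7 + \frac{1}{4 + S}$)
$h = -4$
$m{\left(M \right)} = - \frac{1}{4}$ ($m{\left(M \right)} = \frac{1}{-4} = - \frac{1}{4}$)
$\left(m{\left(-4 \right)} - 55\right) A{\left(7 \right)} = \left(- \frac{1}{4} - 55\right) \frac{-27 - 49}{4 + 7} = - \frac{221 \frac{-27 - 49}{11}}{4} = - \frac{221 \cdot \frac{1}{11} \left(-76\right)}{4} = \left(- \frac{221}{4}\right) \left(- \frac{76}{11}\right) = \frac{4199}{11}$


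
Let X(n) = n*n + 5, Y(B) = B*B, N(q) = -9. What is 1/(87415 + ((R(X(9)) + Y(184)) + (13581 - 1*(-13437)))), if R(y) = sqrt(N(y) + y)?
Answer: 148289/21989627444 - sqrt(77)/21989627444 ≈ 6.7432e-6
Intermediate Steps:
Y(B) = B**2
X(n) = 5 + n**2 (X(n) = n**2 + 5 = 5 + n**2)
R(y) = sqrt(-9 + y)
1/(87415 + ((R(X(9)) + Y(184)) + (13581 - 1*(-13437)))) = 1/(87415 + ((sqrt(-9 + (5 + 9**2)) + 184**2) + (13581 - 1*(-13437)))) = 1/(87415 + ((sqrt(-9 + (5 + 81)) + 33856) + (13581 + 13437))) = 1/(87415 + ((sqrt(-9 + 86) + 33856) + 27018)) = 1/(87415 + ((sqrt(77) + 33856) + 27018)) = 1/(87415 + ((33856 + sqrt(77)) + 27018)) = 1/(87415 + (60874 + sqrt(77))) = 1/(148289 + sqrt(77))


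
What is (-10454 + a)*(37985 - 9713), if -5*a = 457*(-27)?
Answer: -1128929232/5 ≈ -2.2579e+8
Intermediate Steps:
a = 12339/5 (a = -457*(-27)/5 = -⅕*(-12339) = 12339/5 ≈ 2467.8)
(-10454 + a)*(37985 - 9713) = (-10454 + 12339/5)*(37985 - 9713) = -39931/5*28272 = -1128929232/5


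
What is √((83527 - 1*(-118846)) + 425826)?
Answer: √628199 ≈ 792.59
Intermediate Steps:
√((83527 - 1*(-118846)) + 425826) = √((83527 + 118846) + 425826) = √(202373 + 425826) = √628199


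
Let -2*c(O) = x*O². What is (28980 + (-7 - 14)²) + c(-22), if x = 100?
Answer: 5221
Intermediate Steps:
c(O) = -50*O²
(28980 + (-7 - 14)²) + c(-22) = (28980 + (-7 - 14)²) - 50*(-22)² = (28980 + (-21)²) - 50*484 = (28980 + 441) - 24200 = 29421 - 24200 = 5221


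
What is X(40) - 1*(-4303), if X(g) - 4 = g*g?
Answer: 5907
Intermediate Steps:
X(g) = 4 + g² (X(g) = 4 + g*g = 4 + g²)
X(40) - 1*(-4303) = (4 + 40²) - 1*(-4303) = (4 + 1600) + 4303 = 1604 + 4303 = 5907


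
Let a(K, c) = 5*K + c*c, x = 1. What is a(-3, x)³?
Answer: -2744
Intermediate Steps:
a(K, c) = c² + 5*K (a(K, c) = 5*K + c² = c² + 5*K)
a(-3, x)³ = (1² + 5*(-3))³ = (1 - 15)³ = (-14)³ = -2744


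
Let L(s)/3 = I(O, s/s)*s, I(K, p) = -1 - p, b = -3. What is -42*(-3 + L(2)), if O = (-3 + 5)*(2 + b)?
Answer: 630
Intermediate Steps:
O = -2 (O = (-3 + 5)*(2 - 3) = 2*(-1) = -2)
L(s) = -6*s (L(s) = 3*((-1 - s/s)*s) = 3*((-1 - 1*1)*s) = 3*((-1 - 1)*s) = 3*(-2*s) = -6*s)
-42*(-3 + L(2)) = -42*(-3 - 6*2) = -42*(-3 - 12) = -42*(-15) = 630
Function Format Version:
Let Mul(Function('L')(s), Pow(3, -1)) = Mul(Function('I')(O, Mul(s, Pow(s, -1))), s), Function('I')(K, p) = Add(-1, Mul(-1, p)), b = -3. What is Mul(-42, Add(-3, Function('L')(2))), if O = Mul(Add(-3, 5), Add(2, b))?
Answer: 630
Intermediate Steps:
O = -2 (O = Mul(Add(-3, 5), Add(2, -3)) = Mul(2, -1) = -2)
Function('L')(s) = Mul(-6, s) (Function('L')(s) = Mul(3, Mul(Add(-1, Mul(-1, Mul(s, Pow(s, -1)))), s)) = Mul(3, Mul(Add(-1, Mul(-1, 1)), s)) = Mul(3, Mul(Add(-1, -1), s)) = Mul(3, Mul(-2, s)) = Mul(-6, s))
Mul(-42, Add(-3, Function('L')(2))) = Mul(-42, Add(-3, Mul(-6, 2))) = Mul(-42, Add(-3, -12)) = Mul(-42, -15) = 630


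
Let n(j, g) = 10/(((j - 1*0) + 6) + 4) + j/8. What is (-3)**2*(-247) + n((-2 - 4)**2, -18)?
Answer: -102041/46 ≈ -2218.3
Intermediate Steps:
n(j, g) = 10/(10 + j) + j/8 (n(j, g) = 10/(((j + 0) + 6) + 4) + j*(1/8) = 10/((j + 6) + 4) + j/8 = 10/((6 + j) + 4) + j/8 = 10/(10 + j) + j/8)
(-3)**2*(-247) + n((-2 - 4)**2, -18) = (-3)**2*(-247) + (80 + ((-2 - 4)**2)**2 + 10*(-2 - 4)**2)/(8*(10 + (-2 - 4)**2)) = 9*(-247) + (80 + ((-6)**2)**2 + 10*(-6)**2)/(8*(10 + (-6)**2)) = -2223 + (80 + 36**2 + 10*36)/(8*(10 + 36)) = -2223 + (1/8)*(80 + 1296 + 360)/46 = -2223 + (1/8)*(1/46)*1736 = -2223 + 217/46 = -102041/46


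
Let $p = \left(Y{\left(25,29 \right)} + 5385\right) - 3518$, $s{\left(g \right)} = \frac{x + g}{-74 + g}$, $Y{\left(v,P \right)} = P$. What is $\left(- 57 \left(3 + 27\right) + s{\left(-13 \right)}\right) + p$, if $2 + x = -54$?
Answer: $\frac{5417}{29} \approx 186.79$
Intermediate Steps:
$x = -56$ ($x = -2 - 54 = -56$)
$s{\left(g \right)} = \frac{-56 + g}{-74 + g}$
$p = 1896$ ($p = \left(29 + 5385\right) - 3518 = 5414 - 3518 = 1896$)
$\left(- 57 \left(3 + 27\right) + s{\left(-13 \right)}\right) + p = \left(- 57 \left(3 + 27\right) + \frac{-56 - 13}{-74 - 13}\right) + 1896 = \left(\left(-57\right) 30 + \frac{1}{-87} \left(-69\right)\right) + 1896 = \left(-1710 - - \frac{23}{29}\right) + 1896 = \left(-1710 + \frac{23}{29}\right) + 1896 = - \frac{49567}{29} + 1896 = \frac{5417}{29}$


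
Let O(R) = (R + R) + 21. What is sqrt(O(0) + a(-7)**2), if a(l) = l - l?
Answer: sqrt(21) ≈ 4.5826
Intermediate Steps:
a(l) = 0
O(R) = 21 + 2*R (O(R) = 2*R + 21 = 21 + 2*R)
sqrt(O(0) + a(-7)**2) = sqrt((21 + 2*0) + 0**2) = sqrt((21 + 0) + 0) = sqrt(21 + 0) = sqrt(21)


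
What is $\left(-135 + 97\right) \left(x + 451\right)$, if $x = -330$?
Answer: $-4598$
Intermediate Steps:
$\left(-135 + 97\right) \left(x + 451\right) = \left(-135 + 97\right) \left(-330 + 451\right) = \left(-38\right) 121 = -4598$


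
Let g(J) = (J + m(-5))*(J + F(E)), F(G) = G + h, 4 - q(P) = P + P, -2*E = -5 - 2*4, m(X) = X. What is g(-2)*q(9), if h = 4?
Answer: 833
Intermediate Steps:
E = 13/2 (E = -(-5 - 2*4)/2 = -(-5 - 8)/2 = -1/2*(-13) = 13/2 ≈ 6.5000)
q(P) = 4 - 2*P (q(P) = 4 - (P + P) = 4 - 2*P)
F(G) = 4 + G (F(G) = G + 4 = 4 + G)
g(J) = (-5 + J)*(21/2 + J) (g(J) = (J - 5)*(J + (4 + 13/2)) = (-5 + J)*(J + 21/2) = (-5 + J)*(21/2 + J))
g(-2)*q(9) = (-105/2 + (-2)**2 + (11/2)*(-2))*(4 - 2*9) = (-105/2 + 4 - 11)*(4 - 18) = -119/2*(-14) = 833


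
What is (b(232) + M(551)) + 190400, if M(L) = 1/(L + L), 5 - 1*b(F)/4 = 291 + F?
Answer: 207537457/1102 ≈ 1.8833e+5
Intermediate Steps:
b(F) = -1144 - 4*F (b(F) = 20 - 4*(291 + F) = 20 + (-1164 - 4*F) = -1144 - 4*F)
M(L) = 1/(2*L)
(b(232) + M(551)) + 190400 = ((-1144 - 4*232) + (1/2)/551) + 190400 = ((-1144 - 928) + (1/2)*(1/551)) + 190400 = (-2072 + 1/1102) + 190400 = -2283343/1102 + 190400 = 207537457/1102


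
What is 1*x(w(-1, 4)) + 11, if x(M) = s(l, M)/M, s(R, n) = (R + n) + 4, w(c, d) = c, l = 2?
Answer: 6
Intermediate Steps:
s(R, n) = 4 + R + n
x(M) = (6 + M)/M (x(M) = (4 + 2 + M)/M = (6 + M)/M)
1*x(w(-1, 4)) + 11 = 1*((6 - 1)/(-1)) + 11 = 1*(-1*5) + 11 = 1*(-5) + 11 = -5 + 11 = 6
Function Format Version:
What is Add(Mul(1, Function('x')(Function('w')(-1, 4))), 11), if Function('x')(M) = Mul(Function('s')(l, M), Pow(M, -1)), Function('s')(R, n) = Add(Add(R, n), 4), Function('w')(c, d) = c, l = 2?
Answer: 6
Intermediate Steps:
Function('s')(R, n) = Add(4, R, n)
Function('x')(M) = Mul(Pow(M, -1), Add(6, M)) (Function('x')(M) = Mul(Add(4, 2, M), Pow(M, -1)) = Mul(Add(6, M), Pow(M, -1)) = Mul(Pow(M, -1), Add(6, M)))
Add(Mul(1, Function('x')(Function('w')(-1, 4))), 11) = Add(Mul(1, Mul(Pow(-1, -1), Add(6, -1))), 11) = Add(Mul(1, Mul(-1, 5)), 11) = Add(Mul(1, -5), 11) = Add(-5, 11) = 6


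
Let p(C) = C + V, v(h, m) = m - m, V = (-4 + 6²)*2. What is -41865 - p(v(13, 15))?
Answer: -41929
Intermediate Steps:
V = 64 (V = (-4 + 36)*2 = 32*2 = 64)
v(h, m) = 0
p(C) = 64 + C (p(C) = C + 64 = 64 + C)
-41865 - p(v(13, 15)) = -41865 - (64 + 0) = -41865 - 1*64 = -41865 - 64 = -41929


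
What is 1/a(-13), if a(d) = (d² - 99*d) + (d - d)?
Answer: 1/1456 ≈ 0.00068681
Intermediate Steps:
a(d) = d² - 99*d (a(d) = (d² - 99*d) + 0 = d² - 99*d)
1/a(-13) = 1/(-13*(-99 - 13)) = 1/(-13*(-112)) = 1/1456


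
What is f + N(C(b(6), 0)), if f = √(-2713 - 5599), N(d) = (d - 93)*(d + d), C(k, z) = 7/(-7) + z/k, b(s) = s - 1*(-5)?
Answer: 188 + 2*I*√2078 ≈ 188.0 + 91.17*I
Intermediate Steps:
b(s) = 5 + s (b(s) = s + 5 = 5 + s)
C(k, z) = -1 + z/k (C(k, z) = 7*(-⅐) + z/k = -1 + z/k)
N(d) = 2*d*(-93 + d) (N(d) = (-93 + d)*(2*d) = 2*d*(-93 + d))
f = 2*I*√2078 (f = √(-8312) = 2*I*√2078 ≈ 91.17*I)
f + N(C(b(6), 0)) = 2*I*√2078 + 2*((0 - (5 + 6))/(5 + 6))*(-93 + (0 - (5 + 6))/(5 + 6)) = 2*I*√2078 + 2*((0 - 1*11)/11)*(-93 + (0 - 1*11)/11) = 2*I*√2078 + 2*((0 - 11)/11)*(-93 + (0 - 11)/11) = 2*I*√2078 + 2*((1/11)*(-11))*(-93 + (1/11)*(-11)) = 2*I*√2078 + 2*(-1)*(-93 - 1) = 2*I*√2078 + 2*(-1)*(-94) = 2*I*√2078 + 188 = 188 + 2*I*√2078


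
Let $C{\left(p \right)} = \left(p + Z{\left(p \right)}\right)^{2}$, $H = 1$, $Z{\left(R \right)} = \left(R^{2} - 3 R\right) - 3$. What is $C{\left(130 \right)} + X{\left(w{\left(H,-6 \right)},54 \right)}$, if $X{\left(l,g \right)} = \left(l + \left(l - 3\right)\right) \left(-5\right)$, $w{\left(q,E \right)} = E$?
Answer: $276789844$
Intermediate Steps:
$Z{\left(R \right)} = -3 + R^{2} - 3 R$
$C{\left(p \right)} = \left(-3 + p^{2} - 2 p\right)^{2}$ ($C{\left(p \right)} = \left(p - \left(3 - p^{2} + 3 p\right)\right)^{2} = \left(-3 + p^{2} - 2 p\right)^{2}$)
$X{\left(l,g \right)} = 15 - 10 l$ ($X{\left(l,g \right)} = \left(l + \left(l - 3\right)\right) \left(-5\right) = \left(l + \left(-3 + l\right)\right) \left(-5\right) = \left(-3 + 2 l\right) \left(-5\right) = 15 - 10 l$)
$C{\left(130 \right)} + X{\left(w{\left(H,-6 \right)},54 \right)} = \left(3 - 130^{2} + 2 \cdot 130\right)^{2} + \left(15 - -60\right) = \left(3 - 16900 + 260\right)^{2} + \left(15 + 60\right) = \left(3 - 16900 + 260\right)^{2} + 75 = \left(-16637\right)^{2} + 75 = 276789769 + 75 = 276789844$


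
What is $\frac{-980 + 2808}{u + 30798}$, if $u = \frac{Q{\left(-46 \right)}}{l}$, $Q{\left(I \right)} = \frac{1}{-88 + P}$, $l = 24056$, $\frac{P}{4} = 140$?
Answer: $\frac{20755901696}{349693796737} \approx 0.059354$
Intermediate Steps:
$P = 560$ ($P = 4 \cdot 140 = 560$)
$Q{\left(I \right)} = \frac{1}{472}$ ($Q{\left(I \right)} = \frac{1}{-88 + 560} = \frac{1}{472}$)
$u = \frac{1}{11354432}$ ($u = \frac{1}{472 \cdot 24056} = \frac{1}{472} \cdot \frac{1}{24056} = \frac{1}{11354432} \approx 8.8071 \cdot 10^{-8}$)
$\frac{-980 + 2808}{u + 30798} = \frac{-980 + 2808}{\frac{1}{11354432} + 30798} = \frac{1828}{\frac{349693796737}{11354432}} = 1828 \cdot \frac{11354432}{349693796737} = \frac{20755901696}{349693796737}$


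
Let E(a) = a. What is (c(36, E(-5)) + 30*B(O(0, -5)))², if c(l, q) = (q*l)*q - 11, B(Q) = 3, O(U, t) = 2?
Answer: 958441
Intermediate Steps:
c(l, q) = -11 + l*q² (c(l, q) = (l*q)*q - 11 = l*q² - 11 = -11 + l*q²)
(c(36, E(-5)) + 30*B(O(0, -5)))² = ((-11 + 36*(-5)²) + 30*3)² = ((-11 + 36*25) + 90)² = ((-11 + 900) + 90)² = (889 + 90)² = 979² = 958441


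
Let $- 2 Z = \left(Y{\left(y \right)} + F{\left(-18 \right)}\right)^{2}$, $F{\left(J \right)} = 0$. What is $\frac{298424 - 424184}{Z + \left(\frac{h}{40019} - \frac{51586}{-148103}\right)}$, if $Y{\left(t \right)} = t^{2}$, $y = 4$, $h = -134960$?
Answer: $\frac{53240801030880}{55469364803} \approx 959.82$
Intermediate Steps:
$Z = -128$ ($Z = - \frac{\left(4^{2} + 0\right)^{2}}{2} = - \frac{\left(16 + 0\right)^{2}}{2} = - \frac{16^{2}}{2} = \left(- \frac{1}{2}\right) 256 = -128$)
$\frac{298424 - 424184}{Z + \left(\frac{h}{40019} - \frac{51586}{-148103}\right)} = \frac{298424 - 424184}{-128 - \left(- \frac{51586}{148103} + \frac{19280}{5717}\right)} = - \frac{125760}{-128 - \frac{2560508678}{846704851}} = - \frac{125760}{- \frac{110938729606}{846704851}} = \left(-125760\right) \left(- \frac{846704851}{110938729606}\right) = \frac{53240801030880}{55469364803}$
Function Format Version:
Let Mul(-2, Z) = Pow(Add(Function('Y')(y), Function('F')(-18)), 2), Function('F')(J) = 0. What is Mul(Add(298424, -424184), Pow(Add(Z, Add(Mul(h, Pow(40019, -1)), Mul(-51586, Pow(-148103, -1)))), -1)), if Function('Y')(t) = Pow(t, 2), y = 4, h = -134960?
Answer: Rational(53240801030880, 55469364803) ≈ 959.82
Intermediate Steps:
Z = -128 (Z = Mul(Rational(-1, 2), Pow(Add(Pow(4, 2), 0), 2)) = Mul(Rational(-1, 2), Pow(Add(16, 0), 2)) = Mul(Rational(-1, 2), Pow(16, 2)) = Mul(Rational(-1, 2), 256) = -128)
Mul(Add(298424, -424184), Pow(Add(Z, Add(Mul(h, Pow(40019, -1)), Mul(-51586, Pow(-148103, -1)))), -1)) = Mul(Add(298424, -424184), Pow(Add(-128, Add(Mul(-134960, Pow(40019, -1)), Mul(-51586, Pow(-148103, -1)))), -1)) = Mul(-125760, Pow(Add(-128, Add(Mul(-134960, Rational(1, 40019)), Mul(-51586, Rational(-1, 148103)))), -1)) = Mul(-125760, Pow(Add(-128, Add(Rational(-19280, 5717), Rational(51586, 148103))), -1)) = Mul(-125760, Pow(Add(-128, Rational(-2560508678, 846704851)), -1)) = Mul(-125760, Pow(Rational(-110938729606, 846704851), -1)) = Mul(-125760, Rational(-846704851, 110938729606)) = Rational(53240801030880, 55469364803)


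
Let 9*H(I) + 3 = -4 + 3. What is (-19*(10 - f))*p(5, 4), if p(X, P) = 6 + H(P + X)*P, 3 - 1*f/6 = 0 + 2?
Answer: -2888/9 ≈ -320.89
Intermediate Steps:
f = 6 (f = 18 - 6*(0 + 2) = 18 - 6*2 = 18 - 12 = 6)
H(I) = -4/9 (H(I) = -⅓ + (-4 + 3)/9 = -⅓ + (⅑)*(-1) = -⅓ - ⅑ = -4/9)
p(X, P) = 6 - 4*P/9
(-19*(10 - f))*p(5, 4) = (-19*(10 - 1*6))*(6 - 4/9*4) = (-19*(10 - 6))*(6 - 16/9) = -19*4*(38/9) = -76*38/9 = -2888/9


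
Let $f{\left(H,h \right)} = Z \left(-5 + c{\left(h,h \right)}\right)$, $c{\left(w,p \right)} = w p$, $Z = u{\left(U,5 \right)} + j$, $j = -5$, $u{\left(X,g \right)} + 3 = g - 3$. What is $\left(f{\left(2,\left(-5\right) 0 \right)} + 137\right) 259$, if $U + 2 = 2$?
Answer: $43253$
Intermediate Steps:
$U = 0$ ($U = -2 + 2 = 0$)
$u{\left(X,g \right)} = -6 + g$ ($u{\left(X,g \right)} = -3 + \left(g - 3\right) = -3 + \left(-3 + g\right) = -6 + g$)
$Z = -6$ ($Z = \left(-6 + 5\right) - 5 = -1 - 5 = -6$)
$c{\left(w,p \right)} = p w$
$f{\left(H,h \right)} = 30 - 6 h^{2}$ ($f{\left(H,h \right)} = - 6 \left(-5 + h h\right) = - 6 \left(-5 + h^{2}\right) = 30 - 6 h^{2}$)
$\left(f{\left(2,\left(-5\right) 0 \right)} + 137\right) 259 = \left(\left(30 - 6 \left(\left(-5\right) 0\right)^{2}\right) + 137\right) 259 = \left(\left(30 - 6 \cdot 0^{2}\right) + 137\right) 259 = \left(\left(30 - 0\right) + 137\right) 259 = \left(\left(30 + 0\right) + 137\right) 259 = \left(30 + 137\right) 259 = 167 \cdot 259 = 43253$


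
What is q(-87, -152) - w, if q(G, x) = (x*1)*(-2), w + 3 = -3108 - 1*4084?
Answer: 7499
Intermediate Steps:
w = -7195 (w = -3 + (-3108 - 1*4084) = -3 + (-3108 - 4084) = -3 - 7192 = -7195)
q(G, x) = -2*x (q(G, x) = x*(-2) = -2*x)
q(-87, -152) - w = -2*(-152) - 1*(-7195) = 304 + 7195 = 7499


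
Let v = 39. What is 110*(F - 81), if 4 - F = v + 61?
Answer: -19470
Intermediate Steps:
F = -96 (F = 4 - (39 + 61) = 4 - 1*100 = 4 - 100 = -96)
110*(F - 81) = 110*(-96 - 81) = 110*(-177) = -19470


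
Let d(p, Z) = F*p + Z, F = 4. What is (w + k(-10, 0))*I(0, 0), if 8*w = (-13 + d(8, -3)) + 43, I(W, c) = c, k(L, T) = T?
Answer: 0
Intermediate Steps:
d(p, Z) = Z + 4*p (d(p, Z) = 4*p + Z = Z + 4*p)
w = 59/8 (w = ((-13 + (-3 + 4*8)) + 43)/8 = ((-13 + (-3 + 32)) + 43)/8 = ((-13 + 29) + 43)/8 = (16 + 43)/8 = (1/8)*59 = 59/8 ≈ 7.3750)
(w + k(-10, 0))*I(0, 0) = (59/8 + 0)*0 = (59/8)*0 = 0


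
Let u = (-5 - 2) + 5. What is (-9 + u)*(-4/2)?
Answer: 22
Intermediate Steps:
u = -2 (u = -7 + 5 = -2)
(-9 + u)*(-4/2) = (-9 - 2)*(-4/2) = -(-44)/2 = -11*(-2) = 22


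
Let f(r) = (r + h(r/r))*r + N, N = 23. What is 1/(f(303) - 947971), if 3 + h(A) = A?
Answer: -1/856745 ≈ -1.1672e-6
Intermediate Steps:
h(A) = -3 + A
f(r) = 23 + r*(-2 + r) (f(r) = (r + (-3 + r/r))*r + 23 = (r + (-3 + 1))*r + 23 = (r - 2)*r + 23 = (-2 + r)*r + 23 = r*(-2 + r) + 23 = 23 + r*(-2 + r))
1/(f(303) - 947971) = 1/((23 + 303² - 2*303) - 947971) = 1/((23 + 91809 - 606) - 947971) = 1/(91226 - 947971) = 1/(-856745) = -1/856745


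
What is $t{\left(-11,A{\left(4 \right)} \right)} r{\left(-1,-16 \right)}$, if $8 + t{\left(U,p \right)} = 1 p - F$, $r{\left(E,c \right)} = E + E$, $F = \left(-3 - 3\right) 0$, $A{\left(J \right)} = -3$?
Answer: $22$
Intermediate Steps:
$F = 0$ ($F = \left(-6\right) 0 = 0$)
$r{\left(E,c \right)} = 2 E$
$t{\left(U,p \right)} = -8 + p$ ($t{\left(U,p \right)} = -8 + \left(1 p - 0\right) = -8 + \left(p + 0\right) = -8 + p$)
$t{\left(-11,A{\left(4 \right)} \right)} r{\left(-1,-16 \right)} = \left(-8 - 3\right) 2 \left(-1\right) = \left(-11\right) \left(-2\right) = 22$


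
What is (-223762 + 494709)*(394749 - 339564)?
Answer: 14952210195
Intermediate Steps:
(-223762 + 494709)*(394749 - 339564) = 270947*55185 = 14952210195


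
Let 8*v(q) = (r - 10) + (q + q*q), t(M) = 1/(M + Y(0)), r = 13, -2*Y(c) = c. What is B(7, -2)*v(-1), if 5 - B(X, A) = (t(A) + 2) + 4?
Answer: -3/16 ≈ -0.18750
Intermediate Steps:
Y(c) = -c/2
t(M) = 1/M (t(M) = 1/(M - ½*0) = 1/(M + 0) = 1/M)
B(X, A) = -1 - 1/A (B(X, A) = 5 - ((1/A + 2) + 4) = 5 - ((2 + 1/A) + 4) = 5 - (6 + 1/A) = 5 + (-6 - 1/A) = -1 - 1/A)
v(q) = 3/8 + q/8 + q²/8 (v(q) = ((13 - 10) + (q + q*q))/8 = (3 + (q + q²))/8 = (3 + q + q²)/8 = 3/8 + q/8 + q²/8)
B(7, -2)*v(-1) = ((-1 - 1*(-2))/(-2))*(3/8 + (⅛)*(-1) + (⅛)*(-1)²) = (-(-1 + 2)/2)*(3/8 - ⅛ + (⅛)*1) = (-½*1)*(3/8 - ⅛ + ⅛) = -½*3/8 = -3/16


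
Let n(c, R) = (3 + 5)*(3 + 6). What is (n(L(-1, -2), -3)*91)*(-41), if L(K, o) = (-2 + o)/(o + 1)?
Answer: -268632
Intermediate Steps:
L(K, o) = (-2 + o)/(1 + o)
n(c, R) = 72 (n(c, R) = 8*9 = 72)
(n(L(-1, -2), -3)*91)*(-41) = (72*91)*(-41) = 6552*(-41) = -268632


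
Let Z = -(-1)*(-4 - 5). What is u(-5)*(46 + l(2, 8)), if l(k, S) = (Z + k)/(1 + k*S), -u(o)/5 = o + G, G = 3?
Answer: 7750/17 ≈ 455.88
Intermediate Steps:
u(o) = -15 - 5*o (u(o) = -5*(o + 3) = -5*(3 + o) = -15 - 5*o)
Z = -9 (Z = -(-1)*(-9) = -1*9 = -9)
l(k, S) = (-9 + k)/(1 + S*k) (l(k, S) = (-9 + k)/(1 + k*S) = (-9 + k)/(1 + S*k))
u(-5)*(46 + l(2, 8)) = (-15 - 5*(-5))*(46 + (-9 + 2)/(1 + 8*2)) = (-15 + 25)*(46 - 7/(1 + 16)) = 10*(46 - 7/17) = 10*(775/17) = 7750/17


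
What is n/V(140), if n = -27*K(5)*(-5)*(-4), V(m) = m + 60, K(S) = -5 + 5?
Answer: 0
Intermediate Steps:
K(S) = 0
V(m) = 60 + m
n = 0 (n = -0*(-5)*(-4) = -27*0*(-4) = 0*(-4) = 0)
n/V(140) = 0/(60 + 140) = 0/200 = 0*(1/200) = 0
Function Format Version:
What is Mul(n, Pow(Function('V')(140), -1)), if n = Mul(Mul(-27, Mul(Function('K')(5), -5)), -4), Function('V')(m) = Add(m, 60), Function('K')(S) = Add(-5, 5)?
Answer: 0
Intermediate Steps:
Function('K')(S) = 0
Function('V')(m) = Add(60, m)
n = 0 (n = Mul(Mul(-27, Mul(0, -5)), -4) = Mul(Mul(-27, 0), -4) = Mul(0, -4) = 0)
Mul(n, Pow(Function('V')(140), -1)) = Mul(0, Pow(Add(60, 140), -1)) = Mul(0, Pow(200, -1)) = Mul(0, Rational(1, 200)) = 0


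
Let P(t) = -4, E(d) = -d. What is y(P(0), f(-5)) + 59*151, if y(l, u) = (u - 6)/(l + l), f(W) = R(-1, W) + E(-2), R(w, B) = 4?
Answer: 8909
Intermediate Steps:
f(W) = 6 (f(W) = 4 - 1*(-2) = 4 + 2 = 6)
y(l, u) = (-6 + u)/(2*l) (y(l, u) = (-6 + u)/((2*l)) = (-6 + u)*(1/(2*l)) = (-6 + u)/(2*l))
y(P(0), f(-5)) + 59*151 = (1/2)*(-6 + 6)/(-4) + 59*151 = (1/2)*(-1/4)*0 + 8909 = 0 + 8909 = 8909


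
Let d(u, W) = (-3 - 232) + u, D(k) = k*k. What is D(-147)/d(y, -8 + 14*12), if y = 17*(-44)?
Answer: -21609/983 ≈ -21.983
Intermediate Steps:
D(k) = k**2
y = -748
d(u, W) = -235 + u
D(-147)/d(y, -8 + 14*12) = (-147)**2/(-235 - 748) = 21609/(-983) = 21609*(-1/983) = -21609/983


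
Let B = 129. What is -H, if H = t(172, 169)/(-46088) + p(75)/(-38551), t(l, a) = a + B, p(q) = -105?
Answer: 3324479/888369244 ≈ 0.0037422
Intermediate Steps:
t(l, a) = 129 + a (t(l, a) = a + 129 = 129 + a)
H = -3324479/888369244 (H = (129 + 169)/(-46088) - 105/(-38551) = 298*(-1/46088) - 105*(-1/38551) = -149/23044 + 105/38551 = -3324479/888369244 ≈ -0.0037422)
-H = -1*(-3324479/888369244) = 3324479/888369244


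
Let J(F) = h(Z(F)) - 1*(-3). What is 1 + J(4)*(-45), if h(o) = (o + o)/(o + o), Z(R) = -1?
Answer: -179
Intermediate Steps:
h(o) = 1 (h(o) = (2*o)/((2*o)) = (2*o)*(1/(2*o)) = 1)
J(F) = 4 (J(F) = 1 - 1*(-3) = 1 + 3 = 4)
1 + J(4)*(-45) = 1 + 4*(-45) = 1 - 180 = -179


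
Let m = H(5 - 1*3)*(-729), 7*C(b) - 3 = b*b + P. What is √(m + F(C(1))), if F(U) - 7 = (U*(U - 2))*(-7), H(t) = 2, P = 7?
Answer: 2*I*√17717/7 ≈ 38.03*I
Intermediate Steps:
C(b) = 10/7 + b²/7 (C(b) = 3/7 + (b*b + 7)/7 = 3/7 + (b² + 7)/7 = 3/7 + (7 + b²)/7 = 3/7 + (1 + b²/7) = 10/7 + b²/7)
F(U) = 7 - 7*U*(-2 + U) (F(U) = 7 + (U*(U - 2))*(-7) = 7 + (U*(-2 + U))*(-7) = 7 - 7*U*(-2 + U))
m = -1458 (m = 2*(-729) = -1458)
√(m + F(C(1))) = √(-1458 + (7 - 7*(10/7 + (⅐)*1²)² + 14*(10/7 + (⅐)*1²))) = √(-1458 + (7 - 7*(10/7 + (⅐)*1)² + 14*(10/7 + (⅐)*1))) = √(-1458 + (7 - 7*(10/7 + ⅐)² + 14*(10/7 + ⅐))) = √(-1458 + (7 - 7*(11/7)² + 14*(11/7))) = √(-1458 + (7 - 7*121/49 + 22)) = √(-1458 + (7 - 121/7 + 22)) = √(-1458 + 82/7) = √(-10124/7) = 2*I*√17717/7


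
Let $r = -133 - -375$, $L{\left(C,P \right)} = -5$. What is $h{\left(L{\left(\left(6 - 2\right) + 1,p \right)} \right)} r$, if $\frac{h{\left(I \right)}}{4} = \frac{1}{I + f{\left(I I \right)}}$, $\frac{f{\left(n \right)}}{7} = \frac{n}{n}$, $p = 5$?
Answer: $484$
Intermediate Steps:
$f{\left(n \right)} = 7$ ($f{\left(n \right)} = 7 \frac{n}{n} = 7 \cdot 1 = 7$)
$r = 242$ ($r = -133 + 375 = 242$)
$h{\left(I \right)} = \frac{4}{7 + I}$ ($h{\left(I \right)} = \frac{4}{I + 7} = \frac{4}{7 + I}$)
$h{\left(L{\left(\left(6 - 2\right) + 1,p \right)} \right)} r = \frac{4}{7 - 5} \cdot 242 = \frac{4}{2} \cdot 242 = 4 \cdot \frac{1}{2} \cdot 242 = 2 \cdot 242 = 484$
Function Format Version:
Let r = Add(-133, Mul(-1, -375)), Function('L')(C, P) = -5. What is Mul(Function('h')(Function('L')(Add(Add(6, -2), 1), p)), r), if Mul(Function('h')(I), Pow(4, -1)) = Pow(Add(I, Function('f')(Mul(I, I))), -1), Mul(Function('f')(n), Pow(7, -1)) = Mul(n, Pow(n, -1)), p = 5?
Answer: 484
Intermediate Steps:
Function('f')(n) = 7 (Function('f')(n) = Mul(7, Mul(n, Pow(n, -1))) = Mul(7, 1) = 7)
r = 242 (r = Add(-133, 375) = 242)
Function('h')(I) = Mul(4, Pow(Add(7, I), -1)) (Function('h')(I) = Mul(4, Pow(Add(I, 7), -1)) = Mul(4, Pow(Add(7, I), -1)))
Mul(Function('h')(Function('L')(Add(Add(6, -2), 1), p)), r) = Mul(Mul(4, Pow(Add(7, -5), -1)), 242) = Mul(Mul(4, Pow(2, -1)), 242) = Mul(Mul(4, Rational(1, 2)), 242) = Mul(2, 242) = 484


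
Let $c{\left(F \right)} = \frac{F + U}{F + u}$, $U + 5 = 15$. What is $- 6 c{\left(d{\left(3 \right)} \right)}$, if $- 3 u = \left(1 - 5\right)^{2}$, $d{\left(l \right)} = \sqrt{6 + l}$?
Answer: $\frac{234}{7} \approx 33.429$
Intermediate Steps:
$U = 10$ ($U = -5 + 15 = 10$)
$u = - \frac{16}{3}$ ($u = - \frac{\left(1 - 5\right)^{2}}{3} = - \frac{\left(-4\right)^{2}}{3} = \left(- \frac{1}{3}\right) 16 = - \frac{16}{3} \approx -5.3333$)
$c{\left(F \right)} = \frac{10 + F}{- \frac{16}{3} + F}$ ($c{\left(F \right)} = \frac{F + 10}{F - \frac{16}{3}} = \frac{10 + F}{- \frac{16}{3} + F}$)
$- 6 c{\left(d{\left(3 \right)} \right)} = - 6 \frac{3 \left(10 + \sqrt{6 + 3}\right)}{-16 + 3 \sqrt{6 + 3}} = - 6 \frac{3 \left(10 + \sqrt{9}\right)}{-16 + 3 \sqrt{9}} = - 6 \frac{3 \left(10 + 3\right)}{-16 + 3 \cdot 3} = - 6 \cdot 3 \frac{1}{-16 + 9} \cdot 13 = - 6 \cdot 3 \frac{1}{-7} \cdot 13 = - 6 \cdot 3 \left(- \frac{1}{7}\right) 13 = \left(-6\right) \left(- \frac{39}{7}\right) = \frac{234}{7}$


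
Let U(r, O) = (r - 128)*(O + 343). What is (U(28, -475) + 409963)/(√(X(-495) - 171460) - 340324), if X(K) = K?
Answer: -11077886524/8909276687 - 553367*I*√595/8909276687 ≈ -1.2434 - 0.0015151*I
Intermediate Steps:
U(r, O) = (-128 + r)*(343 + O)
(U(28, -475) + 409963)/(√(X(-495) - 171460) - 340324) = ((-43904 - 128*(-475) + 343*28 - 475*28) + 409963)/(√(-495 - 171460) - 340324) = ((-43904 + 60800 + 9604 - 13300) + 409963)/(√(-171955) - 340324) = (13200 + 409963)/(17*I*√595 - 340324) = 423163/(-340324 + 17*I*√595)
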